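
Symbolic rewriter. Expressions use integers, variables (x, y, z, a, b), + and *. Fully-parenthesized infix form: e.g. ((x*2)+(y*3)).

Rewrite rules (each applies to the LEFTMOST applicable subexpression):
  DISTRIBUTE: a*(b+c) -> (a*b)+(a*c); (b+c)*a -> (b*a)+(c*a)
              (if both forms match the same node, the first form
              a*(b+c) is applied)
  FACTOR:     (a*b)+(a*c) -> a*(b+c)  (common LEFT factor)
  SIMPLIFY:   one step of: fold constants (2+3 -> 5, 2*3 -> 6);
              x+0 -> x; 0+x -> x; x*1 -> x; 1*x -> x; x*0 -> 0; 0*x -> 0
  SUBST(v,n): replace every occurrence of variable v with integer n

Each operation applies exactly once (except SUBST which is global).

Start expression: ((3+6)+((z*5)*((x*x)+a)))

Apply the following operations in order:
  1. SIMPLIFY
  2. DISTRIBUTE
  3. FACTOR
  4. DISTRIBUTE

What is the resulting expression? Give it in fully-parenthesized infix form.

Start: ((3+6)+((z*5)*((x*x)+a)))
Apply SIMPLIFY at L (target: (3+6)): ((3+6)+((z*5)*((x*x)+a))) -> (9+((z*5)*((x*x)+a)))
Apply DISTRIBUTE at R (target: ((z*5)*((x*x)+a))): (9+((z*5)*((x*x)+a))) -> (9+(((z*5)*(x*x))+((z*5)*a)))
Apply FACTOR at R (target: (((z*5)*(x*x))+((z*5)*a))): (9+(((z*5)*(x*x))+((z*5)*a))) -> (9+((z*5)*((x*x)+a)))
Apply DISTRIBUTE at R (target: ((z*5)*((x*x)+a))): (9+((z*5)*((x*x)+a))) -> (9+(((z*5)*(x*x))+((z*5)*a)))

Answer: (9+(((z*5)*(x*x))+((z*5)*a)))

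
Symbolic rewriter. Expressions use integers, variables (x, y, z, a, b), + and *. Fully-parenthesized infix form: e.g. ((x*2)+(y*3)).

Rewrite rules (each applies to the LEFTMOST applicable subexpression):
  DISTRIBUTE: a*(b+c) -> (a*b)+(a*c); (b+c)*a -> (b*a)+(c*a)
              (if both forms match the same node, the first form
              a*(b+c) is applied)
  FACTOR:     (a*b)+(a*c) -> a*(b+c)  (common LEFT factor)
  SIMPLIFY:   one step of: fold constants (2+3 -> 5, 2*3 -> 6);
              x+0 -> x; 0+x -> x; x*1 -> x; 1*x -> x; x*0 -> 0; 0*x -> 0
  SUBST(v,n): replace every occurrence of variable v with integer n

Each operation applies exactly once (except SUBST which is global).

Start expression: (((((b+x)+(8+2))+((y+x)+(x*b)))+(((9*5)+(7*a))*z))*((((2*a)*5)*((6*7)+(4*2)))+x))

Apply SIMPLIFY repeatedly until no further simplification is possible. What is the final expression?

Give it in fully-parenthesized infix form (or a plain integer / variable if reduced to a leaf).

Answer: (((((b+x)+10)+((y+x)+(x*b)))+((45+(7*a))*z))*((((2*a)*5)*50)+x))

Derivation:
Start: (((((b+x)+(8+2))+((y+x)+(x*b)))+(((9*5)+(7*a))*z))*((((2*a)*5)*((6*7)+(4*2)))+x))
Step 1: at LLLR: (8+2) -> 10; overall: (((((b+x)+(8+2))+((y+x)+(x*b)))+(((9*5)+(7*a))*z))*((((2*a)*5)*((6*7)+(4*2)))+x)) -> (((((b+x)+10)+((y+x)+(x*b)))+(((9*5)+(7*a))*z))*((((2*a)*5)*((6*7)+(4*2)))+x))
Step 2: at LRLL: (9*5) -> 45; overall: (((((b+x)+10)+((y+x)+(x*b)))+(((9*5)+(7*a))*z))*((((2*a)*5)*((6*7)+(4*2)))+x)) -> (((((b+x)+10)+((y+x)+(x*b)))+((45+(7*a))*z))*((((2*a)*5)*((6*7)+(4*2)))+x))
Step 3: at RLRL: (6*7) -> 42; overall: (((((b+x)+10)+((y+x)+(x*b)))+((45+(7*a))*z))*((((2*a)*5)*((6*7)+(4*2)))+x)) -> (((((b+x)+10)+((y+x)+(x*b)))+((45+(7*a))*z))*((((2*a)*5)*(42+(4*2)))+x))
Step 4: at RLRR: (4*2) -> 8; overall: (((((b+x)+10)+((y+x)+(x*b)))+((45+(7*a))*z))*((((2*a)*5)*(42+(4*2)))+x)) -> (((((b+x)+10)+((y+x)+(x*b)))+((45+(7*a))*z))*((((2*a)*5)*(42+8))+x))
Step 5: at RLR: (42+8) -> 50; overall: (((((b+x)+10)+((y+x)+(x*b)))+((45+(7*a))*z))*((((2*a)*5)*(42+8))+x)) -> (((((b+x)+10)+((y+x)+(x*b)))+((45+(7*a))*z))*((((2*a)*5)*50)+x))
Fixed point: (((((b+x)+10)+((y+x)+(x*b)))+((45+(7*a))*z))*((((2*a)*5)*50)+x))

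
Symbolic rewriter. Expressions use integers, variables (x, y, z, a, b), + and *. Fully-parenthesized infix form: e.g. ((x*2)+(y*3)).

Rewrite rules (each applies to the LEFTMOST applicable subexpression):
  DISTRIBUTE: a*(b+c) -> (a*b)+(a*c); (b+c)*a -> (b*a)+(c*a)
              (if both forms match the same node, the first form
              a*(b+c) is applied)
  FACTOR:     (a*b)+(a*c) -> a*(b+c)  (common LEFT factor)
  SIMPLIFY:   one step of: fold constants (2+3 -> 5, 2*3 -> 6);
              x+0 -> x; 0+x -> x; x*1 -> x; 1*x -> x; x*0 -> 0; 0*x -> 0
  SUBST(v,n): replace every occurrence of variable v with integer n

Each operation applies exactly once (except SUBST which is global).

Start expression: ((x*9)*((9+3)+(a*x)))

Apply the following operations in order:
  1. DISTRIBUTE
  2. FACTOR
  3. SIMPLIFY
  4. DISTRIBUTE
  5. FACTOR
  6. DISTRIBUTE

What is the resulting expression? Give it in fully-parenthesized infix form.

Answer: (((x*9)*12)+((x*9)*(a*x)))

Derivation:
Start: ((x*9)*((9+3)+(a*x)))
Apply DISTRIBUTE at root (target: ((x*9)*((9+3)+(a*x)))): ((x*9)*((9+3)+(a*x))) -> (((x*9)*(9+3))+((x*9)*(a*x)))
Apply FACTOR at root (target: (((x*9)*(9+3))+((x*9)*(a*x)))): (((x*9)*(9+3))+((x*9)*(a*x))) -> ((x*9)*((9+3)+(a*x)))
Apply SIMPLIFY at RL (target: (9+3)): ((x*9)*((9+3)+(a*x))) -> ((x*9)*(12+(a*x)))
Apply DISTRIBUTE at root (target: ((x*9)*(12+(a*x)))): ((x*9)*(12+(a*x))) -> (((x*9)*12)+((x*9)*(a*x)))
Apply FACTOR at root (target: (((x*9)*12)+((x*9)*(a*x)))): (((x*9)*12)+((x*9)*(a*x))) -> ((x*9)*(12+(a*x)))
Apply DISTRIBUTE at root (target: ((x*9)*(12+(a*x)))): ((x*9)*(12+(a*x))) -> (((x*9)*12)+((x*9)*(a*x)))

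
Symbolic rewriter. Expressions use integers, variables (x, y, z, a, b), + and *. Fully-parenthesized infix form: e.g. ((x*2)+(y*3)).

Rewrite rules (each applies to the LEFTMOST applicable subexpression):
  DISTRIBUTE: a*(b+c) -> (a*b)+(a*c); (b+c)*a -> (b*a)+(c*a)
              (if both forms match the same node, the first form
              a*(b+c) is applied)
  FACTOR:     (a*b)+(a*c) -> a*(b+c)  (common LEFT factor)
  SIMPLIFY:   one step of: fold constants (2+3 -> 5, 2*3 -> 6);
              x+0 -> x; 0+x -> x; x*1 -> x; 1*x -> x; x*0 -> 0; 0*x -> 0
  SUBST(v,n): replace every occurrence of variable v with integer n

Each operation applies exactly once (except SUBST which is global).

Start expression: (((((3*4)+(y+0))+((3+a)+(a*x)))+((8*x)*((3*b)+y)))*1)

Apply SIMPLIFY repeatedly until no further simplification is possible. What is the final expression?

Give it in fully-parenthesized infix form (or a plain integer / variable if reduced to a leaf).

Answer: (((12+y)+((3+a)+(a*x)))+((8*x)*((3*b)+y)))

Derivation:
Start: (((((3*4)+(y+0))+((3+a)+(a*x)))+((8*x)*((3*b)+y)))*1)
Step 1: at root: (((((3*4)+(y+0))+((3+a)+(a*x)))+((8*x)*((3*b)+y)))*1) -> ((((3*4)+(y+0))+((3+a)+(a*x)))+((8*x)*((3*b)+y))); overall: (((((3*4)+(y+0))+((3+a)+(a*x)))+((8*x)*((3*b)+y)))*1) -> ((((3*4)+(y+0))+((3+a)+(a*x)))+((8*x)*((3*b)+y)))
Step 2: at LLL: (3*4) -> 12; overall: ((((3*4)+(y+0))+((3+a)+(a*x)))+((8*x)*((3*b)+y))) -> (((12+(y+0))+((3+a)+(a*x)))+((8*x)*((3*b)+y)))
Step 3: at LLR: (y+0) -> y; overall: (((12+(y+0))+((3+a)+(a*x)))+((8*x)*((3*b)+y))) -> (((12+y)+((3+a)+(a*x)))+((8*x)*((3*b)+y)))
Fixed point: (((12+y)+((3+a)+(a*x)))+((8*x)*((3*b)+y)))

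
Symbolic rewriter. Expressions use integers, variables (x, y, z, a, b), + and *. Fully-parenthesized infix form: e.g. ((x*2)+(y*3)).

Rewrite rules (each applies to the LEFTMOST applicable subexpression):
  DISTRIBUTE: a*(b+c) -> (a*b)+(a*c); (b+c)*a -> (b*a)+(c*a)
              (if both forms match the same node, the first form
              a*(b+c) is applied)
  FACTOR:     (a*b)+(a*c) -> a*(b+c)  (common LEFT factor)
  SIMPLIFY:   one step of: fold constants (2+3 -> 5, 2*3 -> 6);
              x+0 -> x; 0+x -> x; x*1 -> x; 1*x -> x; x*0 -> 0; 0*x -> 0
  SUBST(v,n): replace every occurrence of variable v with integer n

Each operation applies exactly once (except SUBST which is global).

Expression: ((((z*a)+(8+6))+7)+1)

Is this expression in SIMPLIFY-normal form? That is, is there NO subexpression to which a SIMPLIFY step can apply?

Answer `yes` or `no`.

Expression: ((((z*a)+(8+6))+7)+1)
Scanning for simplifiable subexpressions (pre-order)...
  at root: ((((z*a)+(8+6))+7)+1) (not simplifiable)
  at L: (((z*a)+(8+6))+7) (not simplifiable)
  at LL: ((z*a)+(8+6)) (not simplifiable)
  at LLL: (z*a) (not simplifiable)
  at LLR: (8+6) (SIMPLIFIABLE)
Found simplifiable subexpr at path LLR: (8+6)
One SIMPLIFY step would give: ((((z*a)+14)+7)+1)
-> NOT in normal form.

Answer: no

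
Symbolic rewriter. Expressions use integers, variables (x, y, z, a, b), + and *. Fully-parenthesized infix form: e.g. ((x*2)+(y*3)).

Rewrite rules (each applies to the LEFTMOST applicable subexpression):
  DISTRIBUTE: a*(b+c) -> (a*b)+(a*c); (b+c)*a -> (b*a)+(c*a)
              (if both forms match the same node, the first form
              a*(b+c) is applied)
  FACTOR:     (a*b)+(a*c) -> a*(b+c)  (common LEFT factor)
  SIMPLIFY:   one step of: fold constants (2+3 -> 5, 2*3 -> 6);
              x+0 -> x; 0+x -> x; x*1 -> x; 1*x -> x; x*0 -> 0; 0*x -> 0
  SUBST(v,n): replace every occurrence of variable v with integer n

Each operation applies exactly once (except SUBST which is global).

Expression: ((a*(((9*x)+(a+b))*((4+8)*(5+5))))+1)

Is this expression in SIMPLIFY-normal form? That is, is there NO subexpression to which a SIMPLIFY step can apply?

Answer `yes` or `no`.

Expression: ((a*(((9*x)+(a+b))*((4+8)*(5+5))))+1)
Scanning for simplifiable subexpressions (pre-order)...
  at root: ((a*(((9*x)+(a+b))*((4+8)*(5+5))))+1) (not simplifiable)
  at L: (a*(((9*x)+(a+b))*((4+8)*(5+5)))) (not simplifiable)
  at LR: (((9*x)+(a+b))*((4+8)*(5+5))) (not simplifiable)
  at LRL: ((9*x)+(a+b)) (not simplifiable)
  at LRLL: (9*x) (not simplifiable)
  at LRLR: (a+b) (not simplifiable)
  at LRR: ((4+8)*(5+5)) (not simplifiable)
  at LRRL: (4+8) (SIMPLIFIABLE)
  at LRRR: (5+5) (SIMPLIFIABLE)
Found simplifiable subexpr at path LRRL: (4+8)
One SIMPLIFY step would give: ((a*(((9*x)+(a+b))*(12*(5+5))))+1)
-> NOT in normal form.

Answer: no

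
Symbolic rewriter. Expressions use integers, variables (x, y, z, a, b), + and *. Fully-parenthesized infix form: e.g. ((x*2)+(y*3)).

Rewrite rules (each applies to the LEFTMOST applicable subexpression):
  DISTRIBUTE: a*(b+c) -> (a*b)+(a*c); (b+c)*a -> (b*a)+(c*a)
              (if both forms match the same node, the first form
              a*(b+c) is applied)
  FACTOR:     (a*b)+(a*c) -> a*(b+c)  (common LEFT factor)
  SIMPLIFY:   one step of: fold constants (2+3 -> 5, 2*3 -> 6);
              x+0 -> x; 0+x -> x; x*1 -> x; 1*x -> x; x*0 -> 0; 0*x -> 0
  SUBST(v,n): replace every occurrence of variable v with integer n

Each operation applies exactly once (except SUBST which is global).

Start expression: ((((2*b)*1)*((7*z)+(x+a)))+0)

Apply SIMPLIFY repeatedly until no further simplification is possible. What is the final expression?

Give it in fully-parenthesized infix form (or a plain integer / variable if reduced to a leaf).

Start: ((((2*b)*1)*((7*z)+(x+a)))+0)
Step 1: at root: ((((2*b)*1)*((7*z)+(x+a)))+0) -> (((2*b)*1)*((7*z)+(x+a))); overall: ((((2*b)*1)*((7*z)+(x+a)))+0) -> (((2*b)*1)*((7*z)+(x+a)))
Step 2: at L: ((2*b)*1) -> (2*b); overall: (((2*b)*1)*((7*z)+(x+a))) -> ((2*b)*((7*z)+(x+a)))
Fixed point: ((2*b)*((7*z)+(x+a)))

Answer: ((2*b)*((7*z)+(x+a)))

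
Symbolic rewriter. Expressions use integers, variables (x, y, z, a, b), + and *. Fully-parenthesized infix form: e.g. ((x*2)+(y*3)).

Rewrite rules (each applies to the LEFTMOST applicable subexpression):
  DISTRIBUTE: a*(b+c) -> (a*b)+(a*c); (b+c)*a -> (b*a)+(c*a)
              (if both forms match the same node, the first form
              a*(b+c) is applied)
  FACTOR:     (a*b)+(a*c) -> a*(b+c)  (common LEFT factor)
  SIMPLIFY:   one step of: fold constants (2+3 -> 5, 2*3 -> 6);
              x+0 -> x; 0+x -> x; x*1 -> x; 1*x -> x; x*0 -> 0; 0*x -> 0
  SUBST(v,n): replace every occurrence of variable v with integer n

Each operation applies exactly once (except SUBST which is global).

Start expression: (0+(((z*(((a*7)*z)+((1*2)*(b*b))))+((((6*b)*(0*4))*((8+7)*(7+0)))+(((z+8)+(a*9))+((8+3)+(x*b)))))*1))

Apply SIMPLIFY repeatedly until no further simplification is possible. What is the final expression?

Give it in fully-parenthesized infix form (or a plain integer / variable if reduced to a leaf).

Answer: ((z*(((a*7)*z)+(2*(b*b))))+(((z+8)+(a*9))+(11+(x*b))))

Derivation:
Start: (0+(((z*(((a*7)*z)+((1*2)*(b*b))))+((((6*b)*(0*4))*((8+7)*(7+0)))+(((z+8)+(a*9))+((8+3)+(x*b)))))*1))
Step 1: at root: (0+(((z*(((a*7)*z)+((1*2)*(b*b))))+((((6*b)*(0*4))*((8+7)*(7+0)))+(((z+8)+(a*9))+((8+3)+(x*b)))))*1)) -> (((z*(((a*7)*z)+((1*2)*(b*b))))+((((6*b)*(0*4))*((8+7)*(7+0)))+(((z+8)+(a*9))+((8+3)+(x*b)))))*1); overall: (0+(((z*(((a*7)*z)+((1*2)*(b*b))))+((((6*b)*(0*4))*((8+7)*(7+0)))+(((z+8)+(a*9))+((8+3)+(x*b)))))*1)) -> (((z*(((a*7)*z)+((1*2)*(b*b))))+((((6*b)*(0*4))*((8+7)*(7+0)))+(((z+8)+(a*9))+((8+3)+(x*b)))))*1)
Step 2: at root: (((z*(((a*7)*z)+((1*2)*(b*b))))+((((6*b)*(0*4))*((8+7)*(7+0)))+(((z+8)+(a*9))+((8+3)+(x*b)))))*1) -> ((z*(((a*7)*z)+((1*2)*(b*b))))+((((6*b)*(0*4))*((8+7)*(7+0)))+(((z+8)+(a*9))+((8+3)+(x*b))))); overall: (((z*(((a*7)*z)+((1*2)*(b*b))))+((((6*b)*(0*4))*((8+7)*(7+0)))+(((z+8)+(a*9))+((8+3)+(x*b)))))*1) -> ((z*(((a*7)*z)+((1*2)*(b*b))))+((((6*b)*(0*4))*((8+7)*(7+0)))+(((z+8)+(a*9))+((8+3)+(x*b)))))
Step 3: at LRRL: (1*2) -> 2; overall: ((z*(((a*7)*z)+((1*2)*(b*b))))+((((6*b)*(0*4))*((8+7)*(7+0)))+(((z+8)+(a*9))+((8+3)+(x*b))))) -> ((z*(((a*7)*z)+(2*(b*b))))+((((6*b)*(0*4))*((8+7)*(7+0)))+(((z+8)+(a*9))+((8+3)+(x*b)))))
Step 4: at RLLR: (0*4) -> 0; overall: ((z*(((a*7)*z)+(2*(b*b))))+((((6*b)*(0*4))*((8+7)*(7+0)))+(((z+8)+(a*9))+((8+3)+(x*b))))) -> ((z*(((a*7)*z)+(2*(b*b))))+((((6*b)*0)*((8+7)*(7+0)))+(((z+8)+(a*9))+((8+3)+(x*b)))))
Step 5: at RLL: ((6*b)*0) -> 0; overall: ((z*(((a*7)*z)+(2*(b*b))))+((((6*b)*0)*((8+7)*(7+0)))+(((z+8)+(a*9))+((8+3)+(x*b))))) -> ((z*(((a*7)*z)+(2*(b*b))))+((0*((8+7)*(7+0)))+(((z+8)+(a*9))+((8+3)+(x*b)))))
Step 6: at RL: (0*((8+7)*(7+0))) -> 0; overall: ((z*(((a*7)*z)+(2*(b*b))))+((0*((8+7)*(7+0)))+(((z+8)+(a*9))+((8+3)+(x*b))))) -> ((z*(((a*7)*z)+(2*(b*b))))+(0+(((z+8)+(a*9))+((8+3)+(x*b)))))
Step 7: at R: (0+(((z+8)+(a*9))+((8+3)+(x*b)))) -> (((z+8)+(a*9))+((8+3)+(x*b))); overall: ((z*(((a*7)*z)+(2*(b*b))))+(0+(((z+8)+(a*9))+((8+3)+(x*b))))) -> ((z*(((a*7)*z)+(2*(b*b))))+(((z+8)+(a*9))+((8+3)+(x*b))))
Step 8: at RRL: (8+3) -> 11; overall: ((z*(((a*7)*z)+(2*(b*b))))+(((z+8)+(a*9))+((8+3)+(x*b)))) -> ((z*(((a*7)*z)+(2*(b*b))))+(((z+8)+(a*9))+(11+(x*b))))
Fixed point: ((z*(((a*7)*z)+(2*(b*b))))+(((z+8)+(a*9))+(11+(x*b))))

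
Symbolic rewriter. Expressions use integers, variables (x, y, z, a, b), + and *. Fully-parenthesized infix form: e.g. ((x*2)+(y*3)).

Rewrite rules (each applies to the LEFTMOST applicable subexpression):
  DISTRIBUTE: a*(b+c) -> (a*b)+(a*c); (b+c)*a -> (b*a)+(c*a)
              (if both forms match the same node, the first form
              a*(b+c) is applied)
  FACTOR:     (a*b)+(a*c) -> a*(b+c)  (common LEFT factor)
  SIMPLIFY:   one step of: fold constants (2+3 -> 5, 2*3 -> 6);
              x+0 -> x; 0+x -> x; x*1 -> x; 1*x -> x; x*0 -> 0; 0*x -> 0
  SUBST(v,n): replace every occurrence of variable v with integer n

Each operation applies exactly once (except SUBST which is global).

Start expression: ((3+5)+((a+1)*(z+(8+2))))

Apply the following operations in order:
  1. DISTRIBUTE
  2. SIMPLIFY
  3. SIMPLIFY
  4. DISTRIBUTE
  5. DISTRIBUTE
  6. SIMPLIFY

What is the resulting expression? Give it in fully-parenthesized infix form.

Answer: (8+(((a*z)+z)+((a*10)+(1*10))))

Derivation:
Start: ((3+5)+((a+1)*(z+(8+2))))
Apply DISTRIBUTE at R (target: ((a+1)*(z+(8+2)))): ((3+5)+((a+1)*(z+(8+2)))) -> ((3+5)+(((a+1)*z)+((a+1)*(8+2))))
Apply SIMPLIFY at L (target: (3+5)): ((3+5)+(((a+1)*z)+((a+1)*(8+2)))) -> (8+(((a+1)*z)+((a+1)*(8+2))))
Apply SIMPLIFY at RRR (target: (8+2)): (8+(((a+1)*z)+((a+1)*(8+2)))) -> (8+(((a+1)*z)+((a+1)*10)))
Apply DISTRIBUTE at RL (target: ((a+1)*z)): (8+(((a+1)*z)+((a+1)*10))) -> (8+(((a*z)+(1*z))+((a+1)*10)))
Apply DISTRIBUTE at RR (target: ((a+1)*10)): (8+(((a*z)+(1*z))+((a+1)*10))) -> (8+(((a*z)+(1*z))+((a*10)+(1*10))))
Apply SIMPLIFY at RLR (target: (1*z)): (8+(((a*z)+(1*z))+((a*10)+(1*10)))) -> (8+(((a*z)+z)+((a*10)+(1*10))))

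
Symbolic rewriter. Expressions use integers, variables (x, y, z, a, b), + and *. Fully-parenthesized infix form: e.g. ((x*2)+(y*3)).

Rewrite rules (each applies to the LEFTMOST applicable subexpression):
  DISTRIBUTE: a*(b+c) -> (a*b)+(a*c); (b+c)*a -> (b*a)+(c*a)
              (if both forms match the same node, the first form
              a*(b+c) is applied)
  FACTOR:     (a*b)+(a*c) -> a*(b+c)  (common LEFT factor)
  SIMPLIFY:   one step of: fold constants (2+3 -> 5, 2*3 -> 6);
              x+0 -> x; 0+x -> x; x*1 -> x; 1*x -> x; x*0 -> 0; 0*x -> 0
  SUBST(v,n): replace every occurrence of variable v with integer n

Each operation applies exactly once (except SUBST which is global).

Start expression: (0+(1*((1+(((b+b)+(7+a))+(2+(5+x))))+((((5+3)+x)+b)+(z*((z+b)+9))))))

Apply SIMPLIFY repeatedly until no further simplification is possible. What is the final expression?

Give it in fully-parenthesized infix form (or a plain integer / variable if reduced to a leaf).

Answer: ((1+(((b+b)+(7+a))+(2+(5+x))))+(((8+x)+b)+(z*((z+b)+9))))

Derivation:
Start: (0+(1*((1+(((b+b)+(7+a))+(2+(5+x))))+((((5+3)+x)+b)+(z*((z+b)+9))))))
Step 1: at root: (0+(1*((1+(((b+b)+(7+a))+(2+(5+x))))+((((5+3)+x)+b)+(z*((z+b)+9)))))) -> (1*((1+(((b+b)+(7+a))+(2+(5+x))))+((((5+3)+x)+b)+(z*((z+b)+9))))); overall: (0+(1*((1+(((b+b)+(7+a))+(2+(5+x))))+((((5+3)+x)+b)+(z*((z+b)+9)))))) -> (1*((1+(((b+b)+(7+a))+(2+(5+x))))+((((5+3)+x)+b)+(z*((z+b)+9)))))
Step 2: at root: (1*((1+(((b+b)+(7+a))+(2+(5+x))))+((((5+3)+x)+b)+(z*((z+b)+9))))) -> ((1+(((b+b)+(7+a))+(2+(5+x))))+((((5+3)+x)+b)+(z*((z+b)+9)))); overall: (1*((1+(((b+b)+(7+a))+(2+(5+x))))+((((5+3)+x)+b)+(z*((z+b)+9))))) -> ((1+(((b+b)+(7+a))+(2+(5+x))))+((((5+3)+x)+b)+(z*((z+b)+9))))
Step 3: at RLLL: (5+3) -> 8; overall: ((1+(((b+b)+(7+a))+(2+(5+x))))+((((5+3)+x)+b)+(z*((z+b)+9)))) -> ((1+(((b+b)+(7+a))+(2+(5+x))))+(((8+x)+b)+(z*((z+b)+9))))
Fixed point: ((1+(((b+b)+(7+a))+(2+(5+x))))+(((8+x)+b)+(z*((z+b)+9))))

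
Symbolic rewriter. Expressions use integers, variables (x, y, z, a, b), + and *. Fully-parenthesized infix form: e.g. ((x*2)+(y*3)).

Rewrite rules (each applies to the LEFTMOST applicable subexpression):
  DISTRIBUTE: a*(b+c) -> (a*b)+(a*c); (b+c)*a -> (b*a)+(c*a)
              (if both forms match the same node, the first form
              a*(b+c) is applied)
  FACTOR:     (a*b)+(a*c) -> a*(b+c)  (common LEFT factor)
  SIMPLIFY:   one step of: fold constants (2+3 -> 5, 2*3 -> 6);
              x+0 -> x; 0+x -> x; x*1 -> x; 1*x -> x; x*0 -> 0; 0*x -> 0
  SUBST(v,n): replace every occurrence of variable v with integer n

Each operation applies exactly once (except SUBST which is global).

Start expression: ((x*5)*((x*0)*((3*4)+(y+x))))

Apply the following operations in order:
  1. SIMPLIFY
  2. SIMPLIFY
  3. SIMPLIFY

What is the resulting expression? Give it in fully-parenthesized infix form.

Start: ((x*5)*((x*0)*((3*4)+(y+x))))
Apply SIMPLIFY at RL (target: (x*0)): ((x*5)*((x*0)*((3*4)+(y+x)))) -> ((x*5)*(0*((3*4)+(y+x))))
Apply SIMPLIFY at R (target: (0*((3*4)+(y+x)))): ((x*5)*(0*((3*4)+(y+x)))) -> ((x*5)*0)
Apply SIMPLIFY at root (target: ((x*5)*0)): ((x*5)*0) -> 0

Answer: 0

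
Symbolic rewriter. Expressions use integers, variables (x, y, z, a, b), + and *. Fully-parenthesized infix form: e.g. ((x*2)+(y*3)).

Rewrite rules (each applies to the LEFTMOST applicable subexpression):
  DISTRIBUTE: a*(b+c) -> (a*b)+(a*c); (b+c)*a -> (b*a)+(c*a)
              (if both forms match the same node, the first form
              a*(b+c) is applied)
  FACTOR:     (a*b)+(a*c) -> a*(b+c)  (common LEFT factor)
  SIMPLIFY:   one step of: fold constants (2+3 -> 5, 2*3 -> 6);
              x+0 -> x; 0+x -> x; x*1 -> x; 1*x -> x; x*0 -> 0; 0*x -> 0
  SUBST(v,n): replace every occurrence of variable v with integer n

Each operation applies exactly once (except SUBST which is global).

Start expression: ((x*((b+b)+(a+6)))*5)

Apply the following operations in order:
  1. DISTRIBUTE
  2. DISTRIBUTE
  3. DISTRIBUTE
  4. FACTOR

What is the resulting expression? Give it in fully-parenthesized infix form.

Start: ((x*((b+b)+(a+6)))*5)
Apply DISTRIBUTE at L (target: (x*((b+b)+(a+6)))): ((x*((b+b)+(a+6)))*5) -> (((x*(b+b))+(x*(a+6)))*5)
Apply DISTRIBUTE at root (target: (((x*(b+b))+(x*(a+6)))*5)): (((x*(b+b))+(x*(a+6)))*5) -> (((x*(b+b))*5)+((x*(a+6))*5))
Apply DISTRIBUTE at LL (target: (x*(b+b))): (((x*(b+b))*5)+((x*(a+6))*5)) -> ((((x*b)+(x*b))*5)+((x*(a+6))*5))
Apply FACTOR at LL (target: ((x*b)+(x*b))): ((((x*b)+(x*b))*5)+((x*(a+6))*5)) -> (((x*(b+b))*5)+((x*(a+6))*5))

Answer: (((x*(b+b))*5)+((x*(a+6))*5))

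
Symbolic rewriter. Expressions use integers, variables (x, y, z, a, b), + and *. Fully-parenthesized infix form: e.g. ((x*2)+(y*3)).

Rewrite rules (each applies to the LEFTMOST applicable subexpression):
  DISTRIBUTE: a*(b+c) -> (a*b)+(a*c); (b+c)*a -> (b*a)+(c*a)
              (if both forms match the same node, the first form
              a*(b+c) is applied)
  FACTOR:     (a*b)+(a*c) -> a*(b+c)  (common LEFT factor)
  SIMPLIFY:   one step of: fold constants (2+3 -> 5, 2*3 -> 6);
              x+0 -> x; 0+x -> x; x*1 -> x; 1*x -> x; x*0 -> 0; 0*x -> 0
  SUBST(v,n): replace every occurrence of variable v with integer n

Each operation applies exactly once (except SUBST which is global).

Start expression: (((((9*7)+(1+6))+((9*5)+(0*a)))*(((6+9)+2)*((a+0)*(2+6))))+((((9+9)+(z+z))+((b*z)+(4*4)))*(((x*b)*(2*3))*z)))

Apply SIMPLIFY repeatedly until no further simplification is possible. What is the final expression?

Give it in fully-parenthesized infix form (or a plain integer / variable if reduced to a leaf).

Answer: ((115*(17*(a*8)))+(((18+(z+z))+((b*z)+16))*(((x*b)*6)*z)))

Derivation:
Start: (((((9*7)+(1+6))+((9*5)+(0*a)))*(((6+9)+2)*((a+0)*(2+6))))+((((9+9)+(z+z))+((b*z)+(4*4)))*(((x*b)*(2*3))*z)))
Step 1: at LLLL: (9*7) -> 63; overall: (((((9*7)+(1+6))+((9*5)+(0*a)))*(((6+9)+2)*((a+0)*(2+6))))+((((9+9)+(z+z))+((b*z)+(4*4)))*(((x*b)*(2*3))*z))) -> ((((63+(1+6))+((9*5)+(0*a)))*(((6+9)+2)*((a+0)*(2+6))))+((((9+9)+(z+z))+((b*z)+(4*4)))*(((x*b)*(2*3))*z)))
Step 2: at LLLR: (1+6) -> 7; overall: ((((63+(1+6))+((9*5)+(0*a)))*(((6+9)+2)*((a+0)*(2+6))))+((((9+9)+(z+z))+((b*z)+(4*4)))*(((x*b)*(2*3))*z))) -> ((((63+7)+((9*5)+(0*a)))*(((6+9)+2)*((a+0)*(2+6))))+((((9+9)+(z+z))+((b*z)+(4*4)))*(((x*b)*(2*3))*z)))
Step 3: at LLL: (63+7) -> 70; overall: ((((63+7)+((9*5)+(0*a)))*(((6+9)+2)*((a+0)*(2+6))))+((((9+9)+(z+z))+((b*z)+(4*4)))*(((x*b)*(2*3))*z))) -> (((70+((9*5)+(0*a)))*(((6+9)+2)*((a+0)*(2+6))))+((((9+9)+(z+z))+((b*z)+(4*4)))*(((x*b)*(2*3))*z)))
Step 4: at LLRL: (9*5) -> 45; overall: (((70+((9*5)+(0*a)))*(((6+9)+2)*((a+0)*(2+6))))+((((9+9)+(z+z))+((b*z)+(4*4)))*(((x*b)*(2*3))*z))) -> (((70+(45+(0*a)))*(((6+9)+2)*((a+0)*(2+6))))+((((9+9)+(z+z))+((b*z)+(4*4)))*(((x*b)*(2*3))*z)))
Step 5: at LLRR: (0*a) -> 0; overall: (((70+(45+(0*a)))*(((6+9)+2)*((a+0)*(2+6))))+((((9+9)+(z+z))+((b*z)+(4*4)))*(((x*b)*(2*3))*z))) -> (((70+(45+0))*(((6+9)+2)*((a+0)*(2+6))))+((((9+9)+(z+z))+((b*z)+(4*4)))*(((x*b)*(2*3))*z)))
Step 6: at LLR: (45+0) -> 45; overall: (((70+(45+0))*(((6+9)+2)*((a+0)*(2+6))))+((((9+9)+(z+z))+((b*z)+(4*4)))*(((x*b)*(2*3))*z))) -> (((70+45)*(((6+9)+2)*((a+0)*(2+6))))+((((9+9)+(z+z))+((b*z)+(4*4)))*(((x*b)*(2*3))*z)))
Step 7: at LL: (70+45) -> 115; overall: (((70+45)*(((6+9)+2)*((a+0)*(2+6))))+((((9+9)+(z+z))+((b*z)+(4*4)))*(((x*b)*(2*3))*z))) -> ((115*(((6+9)+2)*((a+0)*(2+6))))+((((9+9)+(z+z))+((b*z)+(4*4)))*(((x*b)*(2*3))*z)))
Step 8: at LRLL: (6+9) -> 15; overall: ((115*(((6+9)+2)*((a+0)*(2+6))))+((((9+9)+(z+z))+((b*z)+(4*4)))*(((x*b)*(2*3))*z))) -> ((115*((15+2)*((a+0)*(2+6))))+((((9+9)+(z+z))+((b*z)+(4*4)))*(((x*b)*(2*3))*z)))
Step 9: at LRL: (15+2) -> 17; overall: ((115*((15+2)*((a+0)*(2+6))))+((((9+9)+(z+z))+((b*z)+(4*4)))*(((x*b)*(2*3))*z))) -> ((115*(17*((a+0)*(2+6))))+((((9+9)+(z+z))+((b*z)+(4*4)))*(((x*b)*(2*3))*z)))
Step 10: at LRRL: (a+0) -> a; overall: ((115*(17*((a+0)*(2+6))))+((((9+9)+(z+z))+((b*z)+(4*4)))*(((x*b)*(2*3))*z))) -> ((115*(17*(a*(2+6))))+((((9+9)+(z+z))+((b*z)+(4*4)))*(((x*b)*(2*3))*z)))
Step 11: at LRRR: (2+6) -> 8; overall: ((115*(17*(a*(2+6))))+((((9+9)+(z+z))+((b*z)+(4*4)))*(((x*b)*(2*3))*z))) -> ((115*(17*(a*8)))+((((9+9)+(z+z))+((b*z)+(4*4)))*(((x*b)*(2*3))*z)))
Step 12: at RLLL: (9+9) -> 18; overall: ((115*(17*(a*8)))+((((9+9)+(z+z))+((b*z)+(4*4)))*(((x*b)*(2*3))*z))) -> ((115*(17*(a*8)))+(((18+(z+z))+((b*z)+(4*4)))*(((x*b)*(2*3))*z)))
Step 13: at RLRR: (4*4) -> 16; overall: ((115*(17*(a*8)))+(((18+(z+z))+((b*z)+(4*4)))*(((x*b)*(2*3))*z))) -> ((115*(17*(a*8)))+(((18+(z+z))+((b*z)+16))*(((x*b)*(2*3))*z)))
Step 14: at RRLR: (2*3) -> 6; overall: ((115*(17*(a*8)))+(((18+(z+z))+((b*z)+16))*(((x*b)*(2*3))*z))) -> ((115*(17*(a*8)))+(((18+(z+z))+((b*z)+16))*(((x*b)*6)*z)))
Fixed point: ((115*(17*(a*8)))+(((18+(z+z))+((b*z)+16))*(((x*b)*6)*z)))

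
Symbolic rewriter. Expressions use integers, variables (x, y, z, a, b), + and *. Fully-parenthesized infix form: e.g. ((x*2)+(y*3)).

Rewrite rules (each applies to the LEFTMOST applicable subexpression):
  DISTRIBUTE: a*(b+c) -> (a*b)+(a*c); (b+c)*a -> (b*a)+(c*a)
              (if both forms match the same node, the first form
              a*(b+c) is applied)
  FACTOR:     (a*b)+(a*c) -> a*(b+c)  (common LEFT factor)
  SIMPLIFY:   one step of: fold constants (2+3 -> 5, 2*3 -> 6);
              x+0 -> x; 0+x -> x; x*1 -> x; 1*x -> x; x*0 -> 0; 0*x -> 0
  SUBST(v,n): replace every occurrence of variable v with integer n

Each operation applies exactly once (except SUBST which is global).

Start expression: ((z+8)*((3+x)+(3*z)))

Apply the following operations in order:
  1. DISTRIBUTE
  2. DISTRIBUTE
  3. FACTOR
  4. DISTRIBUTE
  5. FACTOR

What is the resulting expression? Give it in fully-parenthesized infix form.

Answer: (((z+8)*(3+x))+((z+8)*(3*z)))

Derivation:
Start: ((z+8)*((3+x)+(3*z)))
Apply DISTRIBUTE at root (target: ((z+8)*((3+x)+(3*z)))): ((z+8)*((3+x)+(3*z))) -> (((z+8)*(3+x))+((z+8)*(3*z)))
Apply DISTRIBUTE at L (target: ((z+8)*(3+x))): (((z+8)*(3+x))+((z+8)*(3*z))) -> ((((z+8)*3)+((z+8)*x))+((z+8)*(3*z)))
Apply FACTOR at L (target: (((z+8)*3)+((z+8)*x))): ((((z+8)*3)+((z+8)*x))+((z+8)*(3*z))) -> (((z+8)*(3+x))+((z+8)*(3*z)))
Apply DISTRIBUTE at L (target: ((z+8)*(3+x))): (((z+8)*(3+x))+((z+8)*(3*z))) -> ((((z+8)*3)+((z+8)*x))+((z+8)*(3*z)))
Apply FACTOR at L (target: (((z+8)*3)+((z+8)*x))): ((((z+8)*3)+((z+8)*x))+((z+8)*(3*z))) -> (((z+8)*(3+x))+((z+8)*(3*z)))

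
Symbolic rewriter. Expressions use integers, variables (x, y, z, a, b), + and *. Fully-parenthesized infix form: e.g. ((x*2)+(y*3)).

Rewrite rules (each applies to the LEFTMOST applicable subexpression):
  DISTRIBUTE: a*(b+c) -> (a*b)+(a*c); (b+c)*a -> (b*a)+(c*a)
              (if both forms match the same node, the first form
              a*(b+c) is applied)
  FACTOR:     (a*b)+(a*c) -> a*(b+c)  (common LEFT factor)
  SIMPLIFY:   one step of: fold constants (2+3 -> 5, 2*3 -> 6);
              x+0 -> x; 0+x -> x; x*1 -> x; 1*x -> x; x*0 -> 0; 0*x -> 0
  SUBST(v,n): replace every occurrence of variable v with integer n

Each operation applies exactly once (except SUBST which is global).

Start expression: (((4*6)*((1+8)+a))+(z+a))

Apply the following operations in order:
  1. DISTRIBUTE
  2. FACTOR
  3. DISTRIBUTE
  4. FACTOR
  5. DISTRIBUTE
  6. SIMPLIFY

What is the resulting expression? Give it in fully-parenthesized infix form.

Answer: (((24*(1+8))+((4*6)*a))+(z+a))

Derivation:
Start: (((4*6)*((1+8)+a))+(z+a))
Apply DISTRIBUTE at L (target: ((4*6)*((1+8)+a))): (((4*6)*((1+8)+a))+(z+a)) -> ((((4*6)*(1+8))+((4*6)*a))+(z+a))
Apply FACTOR at L (target: (((4*6)*(1+8))+((4*6)*a))): ((((4*6)*(1+8))+((4*6)*a))+(z+a)) -> (((4*6)*((1+8)+a))+(z+a))
Apply DISTRIBUTE at L (target: ((4*6)*((1+8)+a))): (((4*6)*((1+8)+a))+(z+a)) -> ((((4*6)*(1+8))+((4*6)*a))+(z+a))
Apply FACTOR at L (target: (((4*6)*(1+8))+((4*6)*a))): ((((4*6)*(1+8))+((4*6)*a))+(z+a)) -> (((4*6)*((1+8)+a))+(z+a))
Apply DISTRIBUTE at L (target: ((4*6)*((1+8)+a))): (((4*6)*((1+8)+a))+(z+a)) -> ((((4*6)*(1+8))+((4*6)*a))+(z+a))
Apply SIMPLIFY at LLL (target: (4*6)): ((((4*6)*(1+8))+((4*6)*a))+(z+a)) -> (((24*(1+8))+((4*6)*a))+(z+a))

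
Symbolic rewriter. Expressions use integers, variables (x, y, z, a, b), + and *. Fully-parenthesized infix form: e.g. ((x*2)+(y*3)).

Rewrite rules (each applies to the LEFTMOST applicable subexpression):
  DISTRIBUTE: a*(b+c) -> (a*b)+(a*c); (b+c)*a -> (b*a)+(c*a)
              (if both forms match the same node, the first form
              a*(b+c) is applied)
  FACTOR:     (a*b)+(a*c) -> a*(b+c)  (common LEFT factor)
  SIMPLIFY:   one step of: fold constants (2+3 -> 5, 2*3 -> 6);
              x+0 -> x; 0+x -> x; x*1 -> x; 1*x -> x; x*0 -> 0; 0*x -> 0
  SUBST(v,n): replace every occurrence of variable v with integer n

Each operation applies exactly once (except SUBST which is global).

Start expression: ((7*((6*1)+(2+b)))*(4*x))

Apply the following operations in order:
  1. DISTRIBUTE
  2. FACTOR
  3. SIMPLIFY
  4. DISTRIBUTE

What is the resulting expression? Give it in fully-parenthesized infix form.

Answer: (((7*6)+(7*(2+b)))*(4*x))

Derivation:
Start: ((7*((6*1)+(2+b)))*(4*x))
Apply DISTRIBUTE at L (target: (7*((6*1)+(2+b)))): ((7*((6*1)+(2+b)))*(4*x)) -> (((7*(6*1))+(7*(2+b)))*(4*x))
Apply FACTOR at L (target: ((7*(6*1))+(7*(2+b)))): (((7*(6*1))+(7*(2+b)))*(4*x)) -> ((7*((6*1)+(2+b)))*(4*x))
Apply SIMPLIFY at LRL (target: (6*1)): ((7*((6*1)+(2+b)))*(4*x)) -> ((7*(6+(2+b)))*(4*x))
Apply DISTRIBUTE at L (target: (7*(6+(2+b)))): ((7*(6+(2+b)))*(4*x)) -> (((7*6)+(7*(2+b)))*(4*x))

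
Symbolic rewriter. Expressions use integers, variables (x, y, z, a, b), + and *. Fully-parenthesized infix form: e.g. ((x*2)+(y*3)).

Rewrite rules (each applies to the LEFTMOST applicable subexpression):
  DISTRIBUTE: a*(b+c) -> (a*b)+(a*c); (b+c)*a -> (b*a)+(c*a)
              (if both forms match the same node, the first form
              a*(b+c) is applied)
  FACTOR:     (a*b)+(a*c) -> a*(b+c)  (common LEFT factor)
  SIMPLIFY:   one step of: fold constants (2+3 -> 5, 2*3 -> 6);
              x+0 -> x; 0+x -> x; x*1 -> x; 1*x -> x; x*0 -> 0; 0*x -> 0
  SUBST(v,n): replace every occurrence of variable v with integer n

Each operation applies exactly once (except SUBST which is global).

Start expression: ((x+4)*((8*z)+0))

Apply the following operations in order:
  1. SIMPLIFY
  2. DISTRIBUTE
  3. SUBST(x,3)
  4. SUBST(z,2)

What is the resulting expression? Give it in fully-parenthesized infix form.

Answer: ((3*(8*2))+(4*(8*2)))

Derivation:
Start: ((x+4)*((8*z)+0))
Apply SIMPLIFY at R (target: ((8*z)+0)): ((x+4)*((8*z)+0)) -> ((x+4)*(8*z))
Apply DISTRIBUTE at root (target: ((x+4)*(8*z))): ((x+4)*(8*z)) -> ((x*(8*z))+(4*(8*z)))
Apply SUBST(x,3): ((x*(8*z))+(4*(8*z))) -> ((3*(8*z))+(4*(8*z)))
Apply SUBST(z,2): ((3*(8*z))+(4*(8*z))) -> ((3*(8*2))+(4*(8*2)))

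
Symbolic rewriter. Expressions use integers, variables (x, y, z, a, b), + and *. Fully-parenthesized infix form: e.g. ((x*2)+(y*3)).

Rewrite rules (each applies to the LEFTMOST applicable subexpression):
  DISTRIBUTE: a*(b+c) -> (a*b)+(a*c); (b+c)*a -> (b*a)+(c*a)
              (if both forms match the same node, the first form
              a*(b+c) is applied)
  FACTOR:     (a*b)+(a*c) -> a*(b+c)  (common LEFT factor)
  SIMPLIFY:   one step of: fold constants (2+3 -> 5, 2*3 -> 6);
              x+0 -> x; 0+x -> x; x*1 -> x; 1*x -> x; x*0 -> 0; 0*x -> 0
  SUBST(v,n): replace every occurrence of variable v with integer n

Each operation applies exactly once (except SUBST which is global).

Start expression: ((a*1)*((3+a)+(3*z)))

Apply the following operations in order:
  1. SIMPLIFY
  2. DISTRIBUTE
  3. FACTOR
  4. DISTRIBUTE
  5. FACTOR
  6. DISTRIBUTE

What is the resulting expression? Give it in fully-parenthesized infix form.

Answer: ((a*(3+a))+(a*(3*z)))

Derivation:
Start: ((a*1)*((3+a)+(3*z)))
Apply SIMPLIFY at L (target: (a*1)): ((a*1)*((3+a)+(3*z))) -> (a*((3+a)+(3*z)))
Apply DISTRIBUTE at root (target: (a*((3+a)+(3*z)))): (a*((3+a)+(3*z))) -> ((a*(3+a))+(a*(3*z)))
Apply FACTOR at root (target: ((a*(3+a))+(a*(3*z)))): ((a*(3+a))+(a*(3*z))) -> (a*((3+a)+(3*z)))
Apply DISTRIBUTE at root (target: (a*((3+a)+(3*z)))): (a*((3+a)+(3*z))) -> ((a*(3+a))+(a*(3*z)))
Apply FACTOR at root (target: ((a*(3+a))+(a*(3*z)))): ((a*(3+a))+(a*(3*z))) -> (a*((3+a)+(3*z)))
Apply DISTRIBUTE at root (target: (a*((3+a)+(3*z)))): (a*((3+a)+(3*z))) -> ((a*(3+a))+(a*(3*z)))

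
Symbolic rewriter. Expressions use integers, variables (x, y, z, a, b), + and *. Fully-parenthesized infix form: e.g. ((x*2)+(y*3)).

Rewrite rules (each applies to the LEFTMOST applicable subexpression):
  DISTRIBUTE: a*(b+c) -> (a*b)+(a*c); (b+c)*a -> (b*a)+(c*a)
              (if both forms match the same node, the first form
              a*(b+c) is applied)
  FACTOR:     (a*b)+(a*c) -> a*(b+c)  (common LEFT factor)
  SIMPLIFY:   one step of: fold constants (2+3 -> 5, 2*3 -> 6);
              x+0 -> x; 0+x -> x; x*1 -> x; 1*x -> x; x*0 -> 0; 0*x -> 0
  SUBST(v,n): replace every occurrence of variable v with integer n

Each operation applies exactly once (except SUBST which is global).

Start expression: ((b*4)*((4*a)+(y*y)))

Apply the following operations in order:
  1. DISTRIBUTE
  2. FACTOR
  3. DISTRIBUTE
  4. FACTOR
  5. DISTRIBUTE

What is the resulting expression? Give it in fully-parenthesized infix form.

Answer: (((b*4)*(4*a))+((b*4)*(y*y)))

Derivation:
Start: ((b*4)*((4*a)+(y*y)))
Apply DISTRIBUTE at root (target: ((b*4)*((4*a)+(y*y)))): ((b*4)*((4*a)+(y*y))) -> (((b*4)*(4*a))+((b*4)*(y*y)))
Apply FACTOR at root (target: (((b*4)*(4*a))+((b*4)*(y*y)))): (((b*4)*(4*a))+((b*4)*(y*y))) -> ((b*4)*((4*a)+(y*y)))
Apply DISTRIBUTE at root (target: ((b*4)*((4*a)+(y*y)))): ((b*4)*((4*a)+(y*y))) -> (((b*4)*(4*a))+((b*4)*(y*y)))
Apply FACTOR at root (target: (((b*4)*(4*a))+((b*4)*(y*y)))): (((b*4)*(4*a))+((b*4)*(y*y))) -> ((b*4)*((4*a)+(y*y)))
Apply DISTRIBUTE at root (target: ((b*4)*((4*a)+(y*y)))): ((b*4)*((4*a)+(y*y))) -> (((b*4)*(4*a))+((b*4)*(y*y)))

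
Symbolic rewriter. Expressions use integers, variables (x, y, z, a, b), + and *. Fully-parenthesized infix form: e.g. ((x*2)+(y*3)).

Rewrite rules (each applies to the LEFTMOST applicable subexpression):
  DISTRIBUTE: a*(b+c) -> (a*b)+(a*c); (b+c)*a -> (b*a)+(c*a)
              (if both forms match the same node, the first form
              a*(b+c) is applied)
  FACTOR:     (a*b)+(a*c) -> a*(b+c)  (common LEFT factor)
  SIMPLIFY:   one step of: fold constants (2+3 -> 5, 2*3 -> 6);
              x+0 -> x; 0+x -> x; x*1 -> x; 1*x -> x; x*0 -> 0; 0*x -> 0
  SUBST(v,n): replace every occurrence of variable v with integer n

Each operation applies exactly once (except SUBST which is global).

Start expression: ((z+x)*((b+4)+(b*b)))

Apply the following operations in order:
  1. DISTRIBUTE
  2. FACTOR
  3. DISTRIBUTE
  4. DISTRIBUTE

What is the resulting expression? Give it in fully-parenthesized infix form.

Start: ((z+x)*((b+4)+(b*b)))
Apply DISTRIBUTE at root (target: ((z+x)*((b+4)+(b*b)))): ((z+x)*((b+4)+(b*b))) -> (((z+x)*(b+4))+((z+x)*(b*b)))
Apply FACTOR at root (target: (((z+x)*(b+4))+((z+x)*(b*b)))): (((z+x)*(b+4))+((z+x)*(b*b))) -> ((z+x)*((b+4)+(b*b)))
Apply DISTRIBUTE at root (target: ((z+x)*((b+4)+(b*b)))): ((z+x)*((b+4)+(b*b))) -> (((z+x)*(b+4))+((z+x)*(b*b)))
Apply DISTRIBUTE at L (target: ((z+x)*(b+4))): (((z+x)*(b+4))+((z+x)*(b*b))) -> ((((z+x)*b)+((z+x)*4))+((z+x)*(b*b)))

Answer: ((((z+x)*b)+((z+x)*4))+((z+x)*(b*b)))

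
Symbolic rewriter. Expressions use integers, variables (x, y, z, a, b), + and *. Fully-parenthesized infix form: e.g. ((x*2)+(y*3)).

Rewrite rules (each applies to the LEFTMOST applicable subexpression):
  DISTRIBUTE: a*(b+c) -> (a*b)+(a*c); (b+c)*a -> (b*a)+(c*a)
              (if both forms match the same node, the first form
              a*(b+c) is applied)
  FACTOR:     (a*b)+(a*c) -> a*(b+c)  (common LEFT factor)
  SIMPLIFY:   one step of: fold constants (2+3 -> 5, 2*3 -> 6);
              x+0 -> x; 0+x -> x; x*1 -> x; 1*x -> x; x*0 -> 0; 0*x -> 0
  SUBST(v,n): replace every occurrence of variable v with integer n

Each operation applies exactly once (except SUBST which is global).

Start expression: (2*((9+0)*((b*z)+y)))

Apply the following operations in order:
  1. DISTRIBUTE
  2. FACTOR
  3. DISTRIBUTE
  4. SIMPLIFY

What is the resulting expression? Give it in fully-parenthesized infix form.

Start: (2*((9+0)*((b*z)+y)))
Apply DISTRIBUTE at R (target: ((9+0)*((b*z)+y))): (2*((9+0)*((b*z)+y))) -> (2*(((9+0)*(b*z))+((9+0)*y)))
Apply FACTOR at R (target: (((9+0)*(b*z))+((9+0)*y))): (2*(((9+0)*(b*z))+((9+0)*y))) -> (2*((9+0)*((b*z)+y)))
Apply DISTRIBUTE at R (target: ((9+0)*((b*z)+y))): (2*((9+0)*((b*z)+y))) -> (2*(((9+0)*(b*z))+((9+0)*y)))
Apply SIMPLIFY at RLL (target: (9+0)): (2*(((9+0)*(b*z))+((9+0)*y))) -> (2*((9*(b*z))+((9+0)*y)))

Answer: (2*((9*(b*z))+((9+0)*y)))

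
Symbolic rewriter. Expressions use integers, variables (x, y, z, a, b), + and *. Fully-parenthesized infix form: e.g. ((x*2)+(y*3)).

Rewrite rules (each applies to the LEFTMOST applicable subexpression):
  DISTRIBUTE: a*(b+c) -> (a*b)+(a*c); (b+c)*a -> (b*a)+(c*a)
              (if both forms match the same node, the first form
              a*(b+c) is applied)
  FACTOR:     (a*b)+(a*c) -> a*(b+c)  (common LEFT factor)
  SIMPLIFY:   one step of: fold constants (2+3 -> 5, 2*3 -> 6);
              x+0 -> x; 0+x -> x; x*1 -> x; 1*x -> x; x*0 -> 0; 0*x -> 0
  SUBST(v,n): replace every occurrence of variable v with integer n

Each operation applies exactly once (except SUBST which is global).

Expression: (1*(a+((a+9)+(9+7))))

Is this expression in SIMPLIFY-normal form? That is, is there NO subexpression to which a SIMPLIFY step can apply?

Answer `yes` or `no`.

Expression: (1*(a+((a+9)+(9+7))))
Scanning for simplifiable subexpressions (pre-order)...
  at root: (1*(a+((a+9)+(9+7)))) (SIMPLIFIABLE)
  at R: (a+((a+9)+(9+7))) (not simplifiable)
  at RR: ((a+9)+(9+7)) (not simplifiable)
  at RRL: (a+9) (not simplifiable)
  at RRR: (9+7) (SIMPLIFIABLE)
Found simplifiable subexpr at path root: (1*(a+((a+9)+(9+7))))
One SIMPLIFY step would give: (a+((a+9)+(9+7)))
-> NOT in normal form.

Answer: no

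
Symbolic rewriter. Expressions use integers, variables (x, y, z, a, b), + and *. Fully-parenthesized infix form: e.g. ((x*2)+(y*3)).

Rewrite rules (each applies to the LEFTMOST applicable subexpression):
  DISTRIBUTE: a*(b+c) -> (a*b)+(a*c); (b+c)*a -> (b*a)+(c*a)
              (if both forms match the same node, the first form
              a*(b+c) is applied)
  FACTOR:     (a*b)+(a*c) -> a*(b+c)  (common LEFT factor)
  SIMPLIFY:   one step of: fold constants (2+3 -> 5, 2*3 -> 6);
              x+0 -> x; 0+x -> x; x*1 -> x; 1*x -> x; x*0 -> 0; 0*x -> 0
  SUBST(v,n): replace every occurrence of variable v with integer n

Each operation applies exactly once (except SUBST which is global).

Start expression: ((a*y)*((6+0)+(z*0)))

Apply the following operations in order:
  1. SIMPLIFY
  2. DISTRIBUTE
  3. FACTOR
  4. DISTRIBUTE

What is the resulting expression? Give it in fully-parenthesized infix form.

Start: ((a*y)*((6+0)+(z*0)))
Apply SIMPLIFY at RL (target: (6+0)): ((a*y)*((6+0)+(z*0))) -> ((a*y)*(6+(z*0)))
Apply DISTRIBUTE at root (target: ((a*y)*(6+(z*0)))): ((a*y)*(6+(z*0))) -> (((a*y)*6)+((a*y)*(z*0)))
Apply FACTOR at root (target: (((a*y)*6)+((a*y)*(z*0)))): (((a*y)*6)+((a*y)*(z*0))) -> ((a*y)*(6+(z*0)))
Apply DISTRIBUTE at root (target: ((a*y)*(6+(z*0)))): ((a*y)*(6+(z*0))) -> (((a*y)*6)+((a*y)*(z*0)))

Answer: (((a*y)*6)+((a*y)*(z*0)))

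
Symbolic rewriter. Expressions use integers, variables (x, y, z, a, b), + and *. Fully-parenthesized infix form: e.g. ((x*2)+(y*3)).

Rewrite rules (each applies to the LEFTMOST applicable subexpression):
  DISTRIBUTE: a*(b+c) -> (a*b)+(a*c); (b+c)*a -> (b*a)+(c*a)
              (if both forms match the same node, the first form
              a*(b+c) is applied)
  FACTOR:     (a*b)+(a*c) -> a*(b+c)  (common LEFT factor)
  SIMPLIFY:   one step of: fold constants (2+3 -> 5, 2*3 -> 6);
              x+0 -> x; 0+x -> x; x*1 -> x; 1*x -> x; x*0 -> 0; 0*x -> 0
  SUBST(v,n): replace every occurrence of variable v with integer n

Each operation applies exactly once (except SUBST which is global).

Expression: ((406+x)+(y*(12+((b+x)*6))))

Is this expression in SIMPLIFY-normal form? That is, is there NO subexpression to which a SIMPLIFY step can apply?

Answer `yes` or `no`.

Expression: ((406+x)+(y*(12+((b+x)*6))))
Scanning for simplifiable subexpressions (pre-order)...
  at root: ((406+x)+(y*(12+((b+x)*6)))) (not simplifiable)
  at L: (406+x) (not simplifiable)
  at R: (y*(12+((b+x)*6))) (not simplifiable)
  at RR: (12+((b+x)*6)) (not simplifiable)
  at RRR: ((b+x)*6) (not simplifiable)
  at RRRL: (b+x) (not simplifiable)
Result: no simplifiable subexpression found -> normal form.

Answer: yes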